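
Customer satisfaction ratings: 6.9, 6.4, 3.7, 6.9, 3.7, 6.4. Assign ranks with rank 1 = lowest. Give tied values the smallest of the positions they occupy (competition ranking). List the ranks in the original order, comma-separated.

Sorted (ascending): 3.7, 3.7, 6.4, 6.4, 6.9, 6.9
The 2 values of 3.7 occupy positions 1–2 → each gets rank 1.
The 2 values of 6.4 occupy positions 3–4 → each gets rank 3.
The 2 values of 6.9 occupy positions 5–6 → each gets rank 5.

5, 3, 1, 5, 1, 3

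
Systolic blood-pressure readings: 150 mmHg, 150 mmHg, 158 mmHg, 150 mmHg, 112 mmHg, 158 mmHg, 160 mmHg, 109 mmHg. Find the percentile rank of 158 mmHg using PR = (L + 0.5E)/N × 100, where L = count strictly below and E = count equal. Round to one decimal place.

75.0

N = 8.
Strictly below 158: 5. Equal to 158: 2.
PR = (5 + 0.5·2)/8 × 100 = 75.0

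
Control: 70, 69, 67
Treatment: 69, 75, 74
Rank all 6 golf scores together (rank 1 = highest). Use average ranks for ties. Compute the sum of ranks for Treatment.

7.5

Sorted (descending): 75, 74, 70, 69, 69, 67
The 2 values of 69 occupy positions 4–5 → average rank (4+5)/2 = 4.5.
Treatment values → pooled ranks: 69→4.5, 75→1, 74→2
Rank sum = 4.5 + 1 + 2 = 7.5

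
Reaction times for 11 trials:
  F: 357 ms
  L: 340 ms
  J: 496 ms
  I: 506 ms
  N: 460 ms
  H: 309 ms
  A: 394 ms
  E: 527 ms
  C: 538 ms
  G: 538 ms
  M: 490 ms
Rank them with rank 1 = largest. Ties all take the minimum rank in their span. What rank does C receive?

Sorted (descending): 538, 538, 527, 506, 496, 490, 460, 394, 357, 340, 309
The 2 values of 538 occupy positions 1–2 → each gets rank 1.
C has value 538 ms → rank 1.

1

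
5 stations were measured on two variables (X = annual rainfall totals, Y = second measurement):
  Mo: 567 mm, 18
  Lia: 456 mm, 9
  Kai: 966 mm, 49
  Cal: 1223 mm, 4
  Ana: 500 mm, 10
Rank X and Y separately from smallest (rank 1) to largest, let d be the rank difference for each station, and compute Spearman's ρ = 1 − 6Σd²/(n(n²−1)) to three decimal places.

Ranks of variable 1: 3, 1, 4, 5, 2
Ranks of variable 2: 4, 2, 5, 1, 3
d = r₁ − r₂: -1, -1, -1, 4, -1
d²: 1, 1, 1, 16, 1; Σd² = 20
ρ = 1 − 6·20/(5·24) = 1 − 120/120 = 0.000

0.000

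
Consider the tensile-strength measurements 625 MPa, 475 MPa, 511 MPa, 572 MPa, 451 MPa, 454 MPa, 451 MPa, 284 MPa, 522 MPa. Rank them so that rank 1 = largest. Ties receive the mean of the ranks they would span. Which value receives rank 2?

572

Sorted (descending): 625, 572, 522, 511, 475, 454, 451, 451, 284
The 2 values of 451 occupy positions 7–8 → average rank (7+8)/2 = 7.5.
Rank 2 → value 572.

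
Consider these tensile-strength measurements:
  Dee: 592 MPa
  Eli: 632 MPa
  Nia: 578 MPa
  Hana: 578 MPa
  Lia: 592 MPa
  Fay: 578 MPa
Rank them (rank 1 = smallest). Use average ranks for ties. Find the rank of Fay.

2

Sorted (ascending): 578, 578, 578, 592, 592, 632
The 3 values of 578 occupy positions 1–3 → average rank 2.
The 2 values of 592 occupy positions 4–5 → average rank (4+5)/2 = 4.5.
Fay has value 578 MPa → rank 2.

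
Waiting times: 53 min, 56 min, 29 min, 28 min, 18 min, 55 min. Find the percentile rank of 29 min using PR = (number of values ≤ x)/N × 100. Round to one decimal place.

N = 6.
Strictly below 29: 2. Equal to 29: 1.
PR = 3/6 × 100 = 50.0

50.0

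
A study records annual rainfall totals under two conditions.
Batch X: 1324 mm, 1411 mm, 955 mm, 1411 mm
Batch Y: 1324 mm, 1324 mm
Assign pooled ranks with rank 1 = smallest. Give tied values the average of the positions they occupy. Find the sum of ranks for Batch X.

15

Sorted (ascending): 955, 1324, 1324, 1324, 1411, 1411
The 3 values of 1324 occupy positions 2–4 → average rank 3.
The 2 values of 1411 occupy positions 5–6 → average rank (5+6)/2 = 5.5.
Batch X values → pooled ranks: 1324→3, 1411→5.5, 955→1, 1411→5.5
Rank sum = 3 + 5.5 + 1 + 5.5 = 15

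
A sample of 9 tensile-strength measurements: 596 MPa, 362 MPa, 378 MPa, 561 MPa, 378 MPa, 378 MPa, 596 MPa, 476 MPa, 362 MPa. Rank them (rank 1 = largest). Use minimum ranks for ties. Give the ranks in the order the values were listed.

Sorted (descending): 596, 596, 561, 476, 378, 378, 378, 362, 362
The 2 values of 596 occupy positions 1–2 → each gets rank 1.
The 3 values of 378 occupy positions 5–7 → each gets rank 5.
The 2 values of 362 occupy positions 8–9 → each gets rank 8.

1, 8, 5, 3, 5, 5, 1, 4, 8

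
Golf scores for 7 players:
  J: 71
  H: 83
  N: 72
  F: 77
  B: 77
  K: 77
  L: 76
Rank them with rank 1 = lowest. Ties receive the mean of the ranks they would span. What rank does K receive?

Sorted (ascending): 71, 72, 76, 77, 77, 77, 83
The 3 values of 77 occupy positions 4–6 → average rank 5.
K has value 77 → rank 5.

5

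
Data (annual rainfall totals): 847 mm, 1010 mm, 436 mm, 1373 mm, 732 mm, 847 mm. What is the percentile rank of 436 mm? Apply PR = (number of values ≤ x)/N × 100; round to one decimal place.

16.7

N = 6.
Strictly below 436: 0. Equal to 436: 1.
PR = 1/6 × 100 = 16.7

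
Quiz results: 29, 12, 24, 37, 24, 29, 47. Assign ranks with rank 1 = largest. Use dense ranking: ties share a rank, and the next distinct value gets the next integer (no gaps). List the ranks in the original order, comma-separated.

Sorted (descending): 47, 37, 29, 29, 24, 24, 12
The 2 values of 29 share dense rank 3.
The 2 values of 24 share dense rank 4.
Remaining distinct values take the next consecutive integers.

3, 5, 4, 2, 4, 3, 1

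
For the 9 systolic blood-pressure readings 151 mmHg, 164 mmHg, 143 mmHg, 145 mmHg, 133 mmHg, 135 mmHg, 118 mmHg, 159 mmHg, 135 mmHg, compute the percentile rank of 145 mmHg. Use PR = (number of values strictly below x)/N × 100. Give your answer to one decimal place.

N = 9.
Strictly below 145: 5. Equal to 145: 1.
PR = 5/9 × 100 = 55.6

55.6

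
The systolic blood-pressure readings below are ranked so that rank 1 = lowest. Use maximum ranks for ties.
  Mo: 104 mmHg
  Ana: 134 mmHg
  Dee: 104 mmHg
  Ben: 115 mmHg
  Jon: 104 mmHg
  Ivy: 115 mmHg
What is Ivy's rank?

Sorted (ascending): 104, 104, 104, 115, 115, 134
The 3 values of 104 occupy positions 1–3 → each gets rank 3.
The 2 values of 115 occupy positions 4–5 → each gets rank 5.
Ivy has value 115 mmHg → rank 5.

5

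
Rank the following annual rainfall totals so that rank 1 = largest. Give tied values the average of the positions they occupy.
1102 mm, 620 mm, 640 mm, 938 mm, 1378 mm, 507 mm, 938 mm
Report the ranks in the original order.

Sorted (descending): 1378, 1102, 938, 938, 640, 620, 507
The 2 values of 938 occupy positions 3–4 → average rank (3+4)/2 = 3.5.

2, 6, 5, 3.5, 1, 7, 3.5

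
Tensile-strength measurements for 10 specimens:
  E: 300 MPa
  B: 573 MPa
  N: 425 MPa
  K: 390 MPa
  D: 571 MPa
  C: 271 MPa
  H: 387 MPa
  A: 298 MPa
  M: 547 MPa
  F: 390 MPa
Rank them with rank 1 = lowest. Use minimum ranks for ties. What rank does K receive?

5

Sorted (ascending): 271, 298, 300, 387, 390, 390, 425, 547, 571, 573
The 2 values of 390 occupy positions 5–6 → each gets rank 5.
K has value 390 MPa → rank 5.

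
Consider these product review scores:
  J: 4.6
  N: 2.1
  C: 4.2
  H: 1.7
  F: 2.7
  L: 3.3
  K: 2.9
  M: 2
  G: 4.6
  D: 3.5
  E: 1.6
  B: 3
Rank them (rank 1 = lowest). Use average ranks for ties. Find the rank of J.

11.5

Sorted (ascending): 1.6, 1.7, 2, 2.1, 2.7, 2.9, 3, 3.3, 3.5, 4.2, 4.6, 4.6
The 2 values of 4.6 occupy positions 11–12 → average rank (11+12)/2 = 11.5.
J has value 4.6 → rank 11.5.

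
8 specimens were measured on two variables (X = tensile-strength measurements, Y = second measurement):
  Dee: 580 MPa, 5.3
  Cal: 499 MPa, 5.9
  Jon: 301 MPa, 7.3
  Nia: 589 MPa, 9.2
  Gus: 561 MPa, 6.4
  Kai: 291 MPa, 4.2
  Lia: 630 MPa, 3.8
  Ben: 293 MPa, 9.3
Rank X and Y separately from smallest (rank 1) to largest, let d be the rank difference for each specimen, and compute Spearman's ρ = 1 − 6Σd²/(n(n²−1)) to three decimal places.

Ranks of variable 1: 6, 4, 3, 7, 5, 1, 8, 2
Ranks of variable 2: 3, 4, 6, 7, 5, 2, 1, 8
d = r₁ − r₂: 3, 0, -3, 0, 0, -1, 7, -6
d²: 9, 0, 9, 0, 0, 1, 49, 36; Σd² = 104
ρ = 1 − 6·104/(8·63) = 1 − 624/504 = -0.238

-0.238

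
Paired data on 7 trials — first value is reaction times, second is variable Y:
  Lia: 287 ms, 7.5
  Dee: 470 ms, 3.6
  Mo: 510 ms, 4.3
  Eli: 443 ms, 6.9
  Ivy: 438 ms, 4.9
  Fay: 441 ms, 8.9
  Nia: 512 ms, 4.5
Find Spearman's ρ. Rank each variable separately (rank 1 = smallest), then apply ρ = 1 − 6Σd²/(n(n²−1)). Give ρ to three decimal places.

Ranks of variable 1: 1, 5, 6, 4, 2, 3, 7
Ranks of variable 2: 6, 1, 2, 5, 4, 7, 3
d = r₁ − r₂: -5, 4, 4, -1, -2, -4, 4
d²: 25, 16, 16, 1, 4, 16, 16; Σd² = 94
ρ = 1 − 6·94/(7·48) = 1 − 564/336 = -0.679

-0.679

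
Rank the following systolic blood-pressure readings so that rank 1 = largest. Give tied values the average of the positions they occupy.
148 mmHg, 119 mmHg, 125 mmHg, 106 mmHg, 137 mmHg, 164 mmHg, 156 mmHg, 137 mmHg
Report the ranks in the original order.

Sorted (descending): 164, 156, 148, 137, 137, 125, 119, 106
The 2 values of 137 occupy positions 4–5 → average rank (4+5)/2 = 4.5.

3, 7, 6, 8, 4.5, 1, 2, 4.5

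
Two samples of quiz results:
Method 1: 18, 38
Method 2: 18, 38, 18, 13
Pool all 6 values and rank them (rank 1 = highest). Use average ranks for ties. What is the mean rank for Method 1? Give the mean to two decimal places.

2.75

Sorted (descending): 38, 38, 18, 18, 18, 13
The 2 values of 38 occupy positions 1–2 → average rank (1+2)/2 = 1.5.
The 3 values of 18 occupy positions 3–5 → average rank 4.
Method 1 values → pooled ranks: 18→4, 38→1.5
Mean rank = (4 + 1.5) / 2 = 2.75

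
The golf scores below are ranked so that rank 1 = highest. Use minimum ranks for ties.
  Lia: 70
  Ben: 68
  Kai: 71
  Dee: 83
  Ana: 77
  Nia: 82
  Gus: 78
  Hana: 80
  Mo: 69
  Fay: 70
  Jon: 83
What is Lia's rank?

Sorted (descending): 83, 83, 82, 80, 78, 77, 71, 70, 70, 69, 68
The 2 values of 83 occupy positions 1–2 → each gets rank 1.
The 2 values of 70 occupy positions 8–9 → each gets rank 8.
Lia has value 70 → rank 8.

8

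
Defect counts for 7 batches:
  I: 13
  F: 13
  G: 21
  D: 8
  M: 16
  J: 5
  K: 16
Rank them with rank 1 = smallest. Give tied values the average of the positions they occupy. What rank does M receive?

Sorted (ascending): 5, 8, 13, 13, 16, 16, 21
The 2 values of 13 occupy positions 3–4 → average rank (3+4)/2 = 3.5.
The 2 values of 16 occupy positions 5–6 → average rank (5+6)/2 = 5.5.
M has value 16 → rank 5.5.

5.5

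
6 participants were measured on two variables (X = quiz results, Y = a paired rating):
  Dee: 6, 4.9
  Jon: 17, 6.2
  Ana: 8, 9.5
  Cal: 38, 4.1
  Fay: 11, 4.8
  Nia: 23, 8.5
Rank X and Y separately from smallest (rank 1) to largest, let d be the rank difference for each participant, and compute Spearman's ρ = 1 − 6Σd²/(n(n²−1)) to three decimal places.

-0.314

Ranks of variable 1: 1, 4, 2, 6, 3, 5
Ranks of variable 2: 3, 4, 6, 1, 2, 5
d = r₁ − r₂: -2, 0, -4, 5, 1, 0
d²: 4, 0, 16, 25, 1, 0; Σd² = 46
ρ = 1 − 6·46/(6·35) = 1 − 276/210 = -0.314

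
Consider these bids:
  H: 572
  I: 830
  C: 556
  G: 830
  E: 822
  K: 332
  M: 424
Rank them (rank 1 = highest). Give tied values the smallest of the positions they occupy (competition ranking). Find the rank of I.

Sorted (descending): 830, 830, 822, 572, 556, 424, 332
The 2 values of 830 occupy positions 1–2 → each gets rank 1.
I has value 830 → rank 1.

1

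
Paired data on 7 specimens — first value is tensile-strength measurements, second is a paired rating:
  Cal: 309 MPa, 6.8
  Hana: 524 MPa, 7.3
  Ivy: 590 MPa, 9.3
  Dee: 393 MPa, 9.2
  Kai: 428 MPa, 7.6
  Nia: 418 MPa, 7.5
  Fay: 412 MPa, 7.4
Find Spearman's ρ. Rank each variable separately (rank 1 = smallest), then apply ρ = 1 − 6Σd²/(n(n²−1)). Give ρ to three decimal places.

0.429

Ranks of variable 1: 1, 6, 7, 2, 5, 4, 3
Ranks of variable 2: 1, 2, 7, 6, 5, 4, 3
d = r₁ − r₂: 0, 4, 0, -4, 0, 0, 0
d²: 0, 16, 0, 16, 0, 0, 0; Σd² = 32
ρ = 1 − 6·32/(7·48) = 1 − 192/336 = 0.429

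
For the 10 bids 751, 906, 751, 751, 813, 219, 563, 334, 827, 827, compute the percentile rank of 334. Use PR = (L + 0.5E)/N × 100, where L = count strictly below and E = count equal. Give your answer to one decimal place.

15.0

N = 10.
Strictly below 334: 1. Equal to 334: 1.
PR = (1 + 0.5·1)/10 × 100 = 15.0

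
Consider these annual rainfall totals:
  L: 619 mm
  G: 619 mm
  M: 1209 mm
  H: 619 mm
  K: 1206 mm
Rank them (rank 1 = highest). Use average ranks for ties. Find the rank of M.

Sorted (descending): 1209, 1206, 619, 619, 619
The 3 values of 619 occupy positions 3–5 → average rank 4.
M has value 1209 mm → rank 1.

1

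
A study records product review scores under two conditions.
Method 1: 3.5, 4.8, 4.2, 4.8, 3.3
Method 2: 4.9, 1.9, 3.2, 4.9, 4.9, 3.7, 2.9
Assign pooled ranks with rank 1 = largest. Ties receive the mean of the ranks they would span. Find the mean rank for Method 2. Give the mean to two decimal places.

6.57

Sorted (descending): 4.9, 4.9, 4.9, 4.8, 4.8, 4.2, 3.7, 3.5, 3.3, 3.2, 2.9, 1.9
The 3 values of 4.9 occupy positions 1–3 → average rank 2.
The 2 values of 4.8 occupy positions 4–5 → average rank (4+5)/2 = 4.5.
Method 2 values → pooled ranks: 4.9→2, 1.9→12, 3.2→10, 4.9→2, 4.9→2, 3.7→7, 2.9→11
Mean rank = (2 + 12 + 10 + 2 + 2 + 7 + 11) / 7 = 6.57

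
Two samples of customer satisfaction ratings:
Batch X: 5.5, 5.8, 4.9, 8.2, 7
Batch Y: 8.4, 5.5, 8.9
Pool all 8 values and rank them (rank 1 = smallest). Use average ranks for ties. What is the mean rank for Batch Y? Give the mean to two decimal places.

5.83

Sorted (ascending): 4.9, 5.5, 5.5, 5.8, 7, 8.2, 8.4, 8.9
The 2 values of 5.5 occupy positions 2–3 → average rank (2+3)/2 = 2.5.
Batch Y values → pooled ranks: 8.4→7, 5.5→2.5, 8.9→8
Mean rank = (7 + 2.5 + 8) / 3 = 5.83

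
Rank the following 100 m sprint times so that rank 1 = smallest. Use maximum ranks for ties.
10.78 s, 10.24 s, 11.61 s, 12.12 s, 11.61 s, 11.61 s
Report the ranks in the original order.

Sorted (ascending): 10.24, 10.78, 11.61, 11.61, 11.61, 12.12
The 3 values of 11.61 occupy positions 3–5 → each gets rank 5.

2, 1, 5, 6, 5, 5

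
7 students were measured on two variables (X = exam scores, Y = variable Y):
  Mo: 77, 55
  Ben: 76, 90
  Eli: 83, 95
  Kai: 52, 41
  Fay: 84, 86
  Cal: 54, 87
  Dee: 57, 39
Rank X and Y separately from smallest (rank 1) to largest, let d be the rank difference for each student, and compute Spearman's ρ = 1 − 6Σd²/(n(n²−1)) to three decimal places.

0.429

Ranks of variable 1: 5, 4, 6, 1, 7, 2, 3
Ranks of variable 2: 3, 6, 7, 2, 4, 5, 1
d = r₁ − r₂: 2, -2, -1, -1, 3, -3, 2
d²: 4, 4, 1, 1, 9, 9, 4; Σd² = 32
ρ = 1 − 6·32/(7·48) = 1 − 192/336 = 0.429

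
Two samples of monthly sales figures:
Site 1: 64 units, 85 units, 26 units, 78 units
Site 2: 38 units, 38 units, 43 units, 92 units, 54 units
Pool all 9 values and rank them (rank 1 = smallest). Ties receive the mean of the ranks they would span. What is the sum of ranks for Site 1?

22

Sorted (ascending): 26, 38, 38, 43, 54, 64, 78, 85, 92
The 2 values of 38 occupy positions 2–3 → average rank (2+3)/2 = 2.5.
Site 1 values → pooled ranks: 64→6, 85→8, 26→1, 78→7
Rank sum = 6 + 8 + 1 + 7 = 22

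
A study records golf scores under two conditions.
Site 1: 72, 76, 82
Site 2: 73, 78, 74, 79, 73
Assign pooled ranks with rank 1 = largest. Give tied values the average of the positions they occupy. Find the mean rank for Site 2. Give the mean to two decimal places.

4.60

Sorted (descending): 82, 79, 78, 76, 74, 73, 73, 72
The 2 values of 73 occupy positions 6–7 → average rank (6+7)/2 = 6.5.
Site 2 values → pooled ranks: 73→6.5, 78→3, 74→5, 79→2, 73→6.5
Mean rank = (6.5 + 3 + 5 + 2 + 6.5) / 5 = 4.60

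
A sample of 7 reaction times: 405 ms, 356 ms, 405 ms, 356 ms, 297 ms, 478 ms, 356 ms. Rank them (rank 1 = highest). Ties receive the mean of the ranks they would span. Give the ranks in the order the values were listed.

Sorted (descending): 478, 405, 405, 356, 356, 356, 297
The 2 values of 405 occupy positions 2–3 → average rank (2+3)/2 = 2.5.
The 3 values of 356 occupy positions 4–6 → average rank 5.

2.5, 5, 2.5, 5, 7, 1, 5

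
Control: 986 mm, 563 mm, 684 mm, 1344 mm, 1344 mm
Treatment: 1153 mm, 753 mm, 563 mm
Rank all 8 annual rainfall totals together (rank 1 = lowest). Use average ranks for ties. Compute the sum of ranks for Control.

24.5

Sorted (ascending): 563, 563, 684, 753, 986, 1153, 1344, 1344
The 2 values of 563 occupy positions 1–2 → average rank (1+2)/2 = 1.5.
The 2 values of 1344 occupy positions 7–8 → average rank (7+8)/2 = 7.5.
Control values → pooled ranks: 986→5, 563→1.5, 684→3, 1344→7.5, 1344→7.5
Rank sum = 5 + 1.5 + 3 + 7.5 + 7.5 = 24.5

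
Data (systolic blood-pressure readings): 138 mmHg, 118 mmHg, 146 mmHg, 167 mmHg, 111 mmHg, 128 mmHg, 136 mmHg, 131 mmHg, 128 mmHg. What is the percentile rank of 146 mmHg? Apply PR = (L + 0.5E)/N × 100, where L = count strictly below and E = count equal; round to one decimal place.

N = 9.
Strictly below 146: 7. Equal to 146: 1.
PR = (7 + 0.5·1)/9 × 100 = 83.3

83.3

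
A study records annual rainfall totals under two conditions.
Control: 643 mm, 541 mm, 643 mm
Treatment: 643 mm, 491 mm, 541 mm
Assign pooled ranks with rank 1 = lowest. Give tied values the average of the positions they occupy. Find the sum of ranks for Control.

12.5

Sorted (ascending): 491, 541, 541, 643, 643, 643
The 2 values of 541 occupy positions 2–3 → average rank (2+3)/2 = 2.5.
The 3 values of 643 occupy positions 4–6 → average rank 5.
Control values → pooled ranks: 643→5, 541→2.5, 643→5
Rank sum = 5 + 2.5 + 5 = 12.5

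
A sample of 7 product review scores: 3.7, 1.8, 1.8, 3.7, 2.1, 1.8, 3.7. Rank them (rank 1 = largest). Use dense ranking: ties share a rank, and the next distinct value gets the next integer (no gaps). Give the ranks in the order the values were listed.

1, 3, 3, 1, 2, 3, 1

Sorted (descending): 3.7, 3.7, 3.7, 2.1, 1.8, 1.8, 1.8
The 3 values of 3.7 share dense rank 1.
The 3 values of 1.8 share dense rank 3.
Remaining distinct values take the next consecutive integers.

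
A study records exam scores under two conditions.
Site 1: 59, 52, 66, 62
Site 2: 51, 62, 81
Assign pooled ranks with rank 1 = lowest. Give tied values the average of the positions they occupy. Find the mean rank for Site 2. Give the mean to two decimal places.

4.17

Sorted (ascending): 51, 52, 59, 62, 62, 66, 81
The 2 values of 62 occupy positions 4–5 → average rank (4+5)/2 = 4.5.
Site 2 values → pooled ranks: 51→1, 62→4.5, 81→7
Mean rank = (1 + 4.5 + 7) / 3 = 4.17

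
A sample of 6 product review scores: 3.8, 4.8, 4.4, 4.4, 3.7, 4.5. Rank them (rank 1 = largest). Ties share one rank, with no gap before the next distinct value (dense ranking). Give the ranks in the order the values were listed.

Sorted (descending): 4.8, 4.5, 4.4, 4.4, 3.8, 3.7
The 2 values of 4.4 share dense rank 3.
Remaining distinct values take the next consecutive integers.

4, 1, 3, 3, 5, 2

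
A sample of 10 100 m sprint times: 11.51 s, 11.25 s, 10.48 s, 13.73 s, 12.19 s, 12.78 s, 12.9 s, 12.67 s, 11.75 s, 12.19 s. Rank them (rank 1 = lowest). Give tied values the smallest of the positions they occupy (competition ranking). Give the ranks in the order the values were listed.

3, 2, 1, 10, 5, 8, 9, 7, 4, 5

Sorted (ascending): 10.48, 11.25, 11.51, 11.75, 12.19, 12.19, 12.67, 12.78, 12.9, 13.73
The 2 values of 12.19 occupy positions 5–6 → each gets rank 5.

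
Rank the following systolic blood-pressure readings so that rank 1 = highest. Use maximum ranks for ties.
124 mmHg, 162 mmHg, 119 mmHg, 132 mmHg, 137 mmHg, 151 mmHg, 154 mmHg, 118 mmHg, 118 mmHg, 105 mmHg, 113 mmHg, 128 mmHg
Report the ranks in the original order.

7, 1, 8, 5, 4, 3, 2, 10, 10, 12, 11, 6

Sorted (descending): 162, 154, 151, 137, 132, 128, 124, 119, 118, 118, 113, 105
The 2 values of 118 occupy positions 9–10 → each gets rank 10.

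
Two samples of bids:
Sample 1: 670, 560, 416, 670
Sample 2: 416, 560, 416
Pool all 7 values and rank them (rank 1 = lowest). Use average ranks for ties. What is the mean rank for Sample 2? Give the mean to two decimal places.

Sorted (ascending): 416, 416, 416, 560, 560, 670, 670
The 3 values of 416 occupy positions 1–3 → average rank 2.
The 2 values of 560 occupy positions 4–5 → average rank (4+5)/2 = 4.5.
The 2 values of 670 occupy positions 6–7 → average rank (6+7)/2 = 6.5.
Sample 2 values → pooled ranks: 416→2, 560→4.5, 416→2
Mean rank = (2 + 4.5 + 2) / 3 = 2.83

2.83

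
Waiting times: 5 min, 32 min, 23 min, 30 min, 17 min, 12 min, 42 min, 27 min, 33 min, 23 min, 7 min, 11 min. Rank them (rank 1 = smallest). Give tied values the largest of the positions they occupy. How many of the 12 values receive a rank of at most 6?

5

Sorted (ascending): 5, 7, 11, 12, 17, 23, 23, 27, 30, 32, 33, 42
The 2 values of 23 occupy positions 6–7 → each gets rank 7.
Ranks ≤ 6: {1, 2, 3, 4, 5} → 5 values.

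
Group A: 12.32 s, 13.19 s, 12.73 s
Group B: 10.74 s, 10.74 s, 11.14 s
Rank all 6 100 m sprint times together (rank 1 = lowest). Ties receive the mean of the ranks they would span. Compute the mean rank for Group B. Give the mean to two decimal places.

2.00

Sorted (ascending): 10.74, 10.74, 11.14, 12.32, 12.73, 13.19
The 2 values of 10.74 occupy positions 1–2 → average rank (1+2)/2 = 1.5.
Group B values → pooled ranks: 10.74→1.5, 10.74→1.5, 11.14→3
Mean rank = (1.5 + 1.5 + 3) / 3 = 2.00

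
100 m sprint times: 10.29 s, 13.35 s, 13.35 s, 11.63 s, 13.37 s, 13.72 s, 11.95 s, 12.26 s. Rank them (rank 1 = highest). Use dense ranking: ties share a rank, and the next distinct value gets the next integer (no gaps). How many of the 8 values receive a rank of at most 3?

4

Sorted (descending): 13.72, 13.37, 13.35, 13.35, 12.26, 11.95, 11.63, 10.29
The 2 values of 13.35 share dense rank 3.
Remaining distinct values take the next consecutive integers.
Ranks ≤ 3: {1, 2, 3, 3} → 4 values.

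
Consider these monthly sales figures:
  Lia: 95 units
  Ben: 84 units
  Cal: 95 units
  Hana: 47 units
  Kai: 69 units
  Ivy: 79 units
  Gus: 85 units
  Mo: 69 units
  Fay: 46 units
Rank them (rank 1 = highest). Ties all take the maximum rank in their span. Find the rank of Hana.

Sorted (descending): 95, 95, 85, 84, 79, 69, 69, 47, 46
The 2 values of 95 occupy positions 1–2 → each gets rank 2.
The 2 values of 69 occupy positions 6–7 → each gets rank 7.
Hana has value 47 units → rank 8.

8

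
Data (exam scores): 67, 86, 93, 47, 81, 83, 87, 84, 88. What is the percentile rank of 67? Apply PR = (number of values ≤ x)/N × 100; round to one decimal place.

22.2

N = 9.
Strictly below 67: 1. Equal to 67: 1.
PR = 2/9 × 100 = 22.2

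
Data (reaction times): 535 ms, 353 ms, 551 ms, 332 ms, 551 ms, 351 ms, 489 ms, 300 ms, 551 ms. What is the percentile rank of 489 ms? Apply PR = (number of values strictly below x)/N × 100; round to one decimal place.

44.4

N = 9.
Strictly below 489: 4. Equal to 489: 1.
PR = 4/9 × 100 = 44.4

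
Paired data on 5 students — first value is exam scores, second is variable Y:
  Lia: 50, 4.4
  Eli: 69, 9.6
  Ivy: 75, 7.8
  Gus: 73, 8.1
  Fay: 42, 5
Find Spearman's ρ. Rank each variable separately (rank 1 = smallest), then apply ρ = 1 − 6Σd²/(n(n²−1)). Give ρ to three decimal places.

Ranks of variable 1: 2, 3, 5, 4, 1
Ranks of variable 2: 1, 5, 3, 4, 2
d = r₁ − r₂: 1, -2, 2, 0, -1
d²: 1, 4, 4, 0, 1; Σd² = 10
ρ = 1 − 6·10/(5·24) = 1 − 60/120 = 0.500

0.500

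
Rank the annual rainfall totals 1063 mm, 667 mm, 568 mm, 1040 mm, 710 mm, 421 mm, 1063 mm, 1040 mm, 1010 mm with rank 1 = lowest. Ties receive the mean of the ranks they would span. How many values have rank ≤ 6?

Sorted (ascending): 421, 568, 667, 710, 1010, 1040, 1040, 1063, 1063
The 2 values of 1040 occupy positions 6–7 → average rank (6+7)/2 = 6.5.
The 2 values of 1063 occupy positions 8–9 → average rank (8+9)/2 = 8.5.
Ranks ≤ 6: {1, 2, 3, 4, 5} → 5 values.

5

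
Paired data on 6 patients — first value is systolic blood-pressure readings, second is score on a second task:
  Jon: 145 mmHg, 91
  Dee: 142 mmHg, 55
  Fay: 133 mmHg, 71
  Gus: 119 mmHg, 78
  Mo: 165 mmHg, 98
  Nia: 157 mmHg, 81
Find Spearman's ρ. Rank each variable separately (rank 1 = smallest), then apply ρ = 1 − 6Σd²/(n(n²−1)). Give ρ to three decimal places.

0.714

Ranks of variable 1: 4, 3, 2, 1, 6, 5
Ranks of variable 2: 5, 1, 2, 3, 6, 4
d = r₁ − r₂: -1, 2, 0, -2, 0, 1
d²: 1, 4, 0, 4, 0, 1; Σd² = 10
ρ = 1 − 6·10/(6·35) = 1 − 60/210 = 0.714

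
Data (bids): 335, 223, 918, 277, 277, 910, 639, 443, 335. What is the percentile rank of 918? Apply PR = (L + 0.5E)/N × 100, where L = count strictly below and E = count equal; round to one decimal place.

N = 9.
Strictly below 918: 8. Equal to 918: 1.
PR = (8 + 0.5·1)/9 × 100 = 94.4

94.4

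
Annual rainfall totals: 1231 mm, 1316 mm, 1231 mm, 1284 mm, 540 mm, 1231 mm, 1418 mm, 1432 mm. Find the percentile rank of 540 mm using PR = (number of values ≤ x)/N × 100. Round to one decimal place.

N = 8.
Strictly below 540: 0. Equal to 540: 1.
PR = 1/8 × 100 = 12.5

12.5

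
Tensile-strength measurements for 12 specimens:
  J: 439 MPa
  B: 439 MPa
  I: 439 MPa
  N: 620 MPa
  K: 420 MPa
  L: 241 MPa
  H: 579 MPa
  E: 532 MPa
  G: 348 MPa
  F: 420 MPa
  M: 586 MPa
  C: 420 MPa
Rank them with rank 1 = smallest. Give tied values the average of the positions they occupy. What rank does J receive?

Sorted (ascending): 241, 348, 420, 420, 420, 439, 439, 439, 532, 579, 586, 620
The 3 values of 420 occupy positions 3–5 → average rank 4.
The 3 values of 439 occupy positions 6–8 → average rank 7.
J has value 439 MPa → rank 7.

7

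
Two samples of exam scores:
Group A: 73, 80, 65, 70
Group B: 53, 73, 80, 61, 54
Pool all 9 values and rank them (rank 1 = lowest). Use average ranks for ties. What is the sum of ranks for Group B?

Sorted (ascending): 53, 54, 61, 65, 70, 73, 73, 80, 80
The 2 values of 73 occupy positions 6–7 → average rank (6+7)/2 = 6.5.
The 2 values of 80 occupy positions 8–9 → average rank (8+9)/2 = 8.5.
Group B values → pooled ranks: 53→1, 73→6.5, 80→8.5, 61→3, 54→2
Rank sum = 1 + 6.5 + 8.5 + 3 + 2 = 21

21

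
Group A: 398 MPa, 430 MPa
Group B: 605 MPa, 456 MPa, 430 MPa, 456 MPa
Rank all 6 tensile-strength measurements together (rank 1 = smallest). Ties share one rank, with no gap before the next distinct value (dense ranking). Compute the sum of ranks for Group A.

Sorted (ascending): 398, 430, 430, 456, 456, 605
The 2 values of 430 share dense rank 2.
The 2 values of 456 share dense rank 3.
Remaining distinct values take the next consecutive integers.
Group A values → pooled ranks: 398→1, 430→2
Rank sum = 1 + 2 = 3

3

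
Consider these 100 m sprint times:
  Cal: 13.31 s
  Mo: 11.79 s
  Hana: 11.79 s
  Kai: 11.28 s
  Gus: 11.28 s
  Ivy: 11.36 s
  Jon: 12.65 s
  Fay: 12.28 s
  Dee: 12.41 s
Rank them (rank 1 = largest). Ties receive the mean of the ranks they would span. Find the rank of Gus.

Sorted (descending): 13.31, 12.65, 12.41, 12.28, 11.79, 11.79, 11.36, 11.28, 11.28
The 2 values of 11.79 occupy positions 5–6 → average rank (5+6)/2 = 5.5.
The 2 values of 11.28 occupy positions 8–9 → average rank (8+9)/2 = 8.5.
Gus has value 11.28 s → rank 8.5.

8.5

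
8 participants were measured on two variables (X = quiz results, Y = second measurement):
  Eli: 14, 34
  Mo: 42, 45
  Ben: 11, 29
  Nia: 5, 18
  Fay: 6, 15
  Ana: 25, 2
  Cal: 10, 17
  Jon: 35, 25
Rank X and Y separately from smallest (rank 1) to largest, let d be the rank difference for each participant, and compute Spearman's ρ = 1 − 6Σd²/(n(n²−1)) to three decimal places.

Ranks of variable 1: 5, 8, 4, 1, 2, 6, 3, 7
Ranks of variable 2: 7, 8, 6, 4, 2, 1, 3, 5
d = r₁ − r₂: -2, 0, -2, -3, 0, 5, 0, 2
d²: 4, 0, 4, 9, 0, 25, 0, 4; Σd² = 46
ρ = 1 − 6·46/(8·63) = 1 − 276/504 = 0.452

0.452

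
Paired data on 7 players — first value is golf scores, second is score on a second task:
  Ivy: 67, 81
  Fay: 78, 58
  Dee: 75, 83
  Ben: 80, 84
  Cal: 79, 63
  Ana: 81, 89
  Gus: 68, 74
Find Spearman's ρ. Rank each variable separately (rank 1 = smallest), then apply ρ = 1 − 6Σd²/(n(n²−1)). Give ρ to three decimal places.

Ranks of variable 1: 1, 4, 3, 6, 5, 7, 2
Ranks of variable 2: 4, 1, 5, 6, 2, 7, 3
d = r₁ − r₂: -3, 3, -2, 0, 3, 0, -1
d²: 9, 9, 4, 0, 9, 0, 1; Σd² = 32
ρ = 1 − 6·32/(7·48) = 1 − 192/336 = 0.429

0.429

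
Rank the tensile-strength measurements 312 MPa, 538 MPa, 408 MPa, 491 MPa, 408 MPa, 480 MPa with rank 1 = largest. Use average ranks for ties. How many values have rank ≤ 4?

3

Sorted (descending): 538, 491, 480, 408, 408, 312
The 2 values of 408 occupy positions 4–5 → average rank (4+5)/2 = 4.5.
Ranks ≤ 4: {1, 2, 3} → 3 values.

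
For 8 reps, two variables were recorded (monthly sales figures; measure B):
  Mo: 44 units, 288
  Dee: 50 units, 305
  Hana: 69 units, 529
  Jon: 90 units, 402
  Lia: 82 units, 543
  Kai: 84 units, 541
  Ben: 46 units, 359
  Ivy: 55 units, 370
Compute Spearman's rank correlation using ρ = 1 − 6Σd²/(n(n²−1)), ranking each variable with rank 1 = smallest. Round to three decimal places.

0.810

Ranks of variable 1: 1, 3, 5, 8, 6, 7, 2, 4
Ranks of variable 2: 1, 2, 6, 5, 8, 7, 3, 4
d = r₁ − r₂: 0, 1, -1, 3, -2, 0, -1, 0
d²: 0, 1, 1, 9, 4, 0, 1, 0; Σd² = 16
ρ = 1 − 6·16/(8·63) = 1 − 96/504 = 0.810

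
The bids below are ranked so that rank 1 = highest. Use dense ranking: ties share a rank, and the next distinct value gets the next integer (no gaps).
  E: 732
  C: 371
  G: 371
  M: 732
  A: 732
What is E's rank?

1

Sorted (descending): 732, 732, 732, 371, 371
The 3 values of 732 share dense rank 1.
The 2 values of 371 share dense rank 2.
E has value 732 → rank 1.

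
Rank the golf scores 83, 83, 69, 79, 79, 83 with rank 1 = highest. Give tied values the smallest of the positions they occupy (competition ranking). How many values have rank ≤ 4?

Sorted (descending): 83, 83, 83, 79, 79, 69
The 3 values of 83 occupy positions 1–3 → each gets rank 1.
The 2 values of 79 occupy positions 4–5 → each gets rank 4.
Ranks ≤ 4: {1, 1, 1, 4, 4} → 5 values.

5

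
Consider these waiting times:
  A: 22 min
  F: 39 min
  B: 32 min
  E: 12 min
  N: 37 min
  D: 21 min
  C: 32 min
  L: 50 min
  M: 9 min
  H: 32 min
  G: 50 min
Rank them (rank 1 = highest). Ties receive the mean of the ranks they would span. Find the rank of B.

Sorted (descending): 50, 50, 39, 37, 32, 32, 32, 22, 21, 12, 9
The 2 values of 50 occupy positions 1–2 → average rank (1+2)/2 = 1.5.
The 3 values of 32 occupy positions 5–7 → average rank 6.
B has value 32 min → rank 6.

6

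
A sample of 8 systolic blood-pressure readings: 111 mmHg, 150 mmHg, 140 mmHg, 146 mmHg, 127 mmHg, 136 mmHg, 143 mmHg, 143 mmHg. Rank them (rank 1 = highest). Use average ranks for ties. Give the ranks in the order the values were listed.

8, 1, 5, 2, 7, 6, 3.5, 3.5

Sorted (descending): 150, 146, 143, 143, 140, 136, 127, 111
The 2 values of 143 occupy positions 3–4 → average rank (3+4)/2 = 3.5.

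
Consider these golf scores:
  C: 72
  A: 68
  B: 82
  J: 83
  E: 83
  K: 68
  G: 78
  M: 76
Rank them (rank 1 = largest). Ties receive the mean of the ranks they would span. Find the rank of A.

7.5

Sorted (descending): 83, 83, 82, 78, 76, 72, 68, 68
The 2 values of 83 occupy positions 1–2 → average rank (1+2)/2 = 1.5.
The 2 values of 68 occupy positions 7–8 → average rank (7+8)/2 = 7.5.
A has value 68 → rank 7.5.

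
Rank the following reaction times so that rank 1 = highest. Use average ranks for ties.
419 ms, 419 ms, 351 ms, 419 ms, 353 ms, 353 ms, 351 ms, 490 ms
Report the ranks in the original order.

3, 3, 7.5, 3, 5.5, 5.5, 7.5, 1

Sorted (descending): 490, 419, 419, 419, 353, 353, 351, 351
The 3 values of 419 occupy positions 2–4 → average rank 3.
The 2 values of 353 occupy positions 5–6 → average rank (5+6)/2 = 5.5.
The 2 values of 351 occupy positions 7–8 → average rank (7+8)/2 = 7.5.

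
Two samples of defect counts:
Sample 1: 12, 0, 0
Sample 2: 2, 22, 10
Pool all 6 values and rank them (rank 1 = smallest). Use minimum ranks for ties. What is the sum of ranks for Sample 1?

Sorted (ascending): 0, 0, 2, 10, 12, 22
The 2 values of 0 occupy positions 1–2 → each gets rank 1.
Sample 1 values → pooled ranks: 12→5, 0→1, 0→1
Rank sum = 5 + 1 + 1 = 7

7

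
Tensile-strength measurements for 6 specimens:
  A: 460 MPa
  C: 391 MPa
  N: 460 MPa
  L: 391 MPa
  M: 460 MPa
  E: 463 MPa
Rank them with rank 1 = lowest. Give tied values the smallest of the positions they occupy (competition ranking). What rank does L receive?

1

Sorted (ascending): 391, 391, 460, 460, 460, 463
The 2 values of 391 occupy positions 1–2 → each gets rank 1.
The 3 values of 460 occupy positions 3–5 → each gets rank 3.
L has value 391 MPa → rank 1.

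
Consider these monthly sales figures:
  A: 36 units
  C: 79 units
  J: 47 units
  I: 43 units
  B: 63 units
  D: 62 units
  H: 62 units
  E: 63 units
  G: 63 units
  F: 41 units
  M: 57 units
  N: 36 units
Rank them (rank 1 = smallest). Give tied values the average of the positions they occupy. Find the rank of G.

Sorted (ascending): 36, 36, 41, 43, 47, 57, 62, 62, 63, 63, 63, 79
The 2 values of 36 occupy positions 1–2 → average rank (1+2)/2 = 1.5.
The 2 values of 62 occupy positions 7–8 → average rank (7+8)/2 = 7.5.
The 3 values of 63 occupy positions 9–11 → average rank 10.
G has value 63 units → rank 10.

10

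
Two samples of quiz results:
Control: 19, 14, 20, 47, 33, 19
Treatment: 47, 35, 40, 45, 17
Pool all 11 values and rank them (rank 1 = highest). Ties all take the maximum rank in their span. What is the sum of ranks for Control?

Sorted (descending): 47, 47, 45, 40, 35, 33, 20, 19, 19, 17, 14
The 2 values of 47 occupy positions 1–2 → each gets rank 2.
The 2 values of 19 occupy positions 8–9 → each gets rank 9.
Control values → pooled ranks: 19→9, 14→11, 20→7, 47→2, 33→6, 19→9
Rank sum = 9 + 11 + 7 + 2 + 6 + 9 = 44

44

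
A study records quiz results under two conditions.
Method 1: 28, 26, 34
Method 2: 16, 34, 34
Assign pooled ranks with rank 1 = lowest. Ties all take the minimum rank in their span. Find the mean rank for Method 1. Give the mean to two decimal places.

3.00

Sorted (ascending): 16, 26, 28, 34, 34, 34
The 3 values of 34 occupy positions 4–6 → each gets rank 4.
Method 1 values → pooled ranks: 28→3, 26→2, 34→4
Mean rank = (3 + 2 + 4) / 3 = 3.00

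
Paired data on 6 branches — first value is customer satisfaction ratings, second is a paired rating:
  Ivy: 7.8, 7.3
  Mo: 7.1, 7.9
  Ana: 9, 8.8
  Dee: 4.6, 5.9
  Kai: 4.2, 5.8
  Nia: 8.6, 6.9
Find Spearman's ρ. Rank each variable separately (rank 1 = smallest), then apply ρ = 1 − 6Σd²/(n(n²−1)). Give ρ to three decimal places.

Ranks of variable 1: 4, 3, 6, 2, 1, 5
Ranks of variable 2: 4, 5, 6, 2, 1, 3
d = r₁ − r₂: 0, -2, 0, 0, 0, 2
d²: 0, 4, 0, 0, 0, 4; Σd² = 8
ρ = 1 − 6·8/(6·35) = 1 − 48/210 = 0.771

0.771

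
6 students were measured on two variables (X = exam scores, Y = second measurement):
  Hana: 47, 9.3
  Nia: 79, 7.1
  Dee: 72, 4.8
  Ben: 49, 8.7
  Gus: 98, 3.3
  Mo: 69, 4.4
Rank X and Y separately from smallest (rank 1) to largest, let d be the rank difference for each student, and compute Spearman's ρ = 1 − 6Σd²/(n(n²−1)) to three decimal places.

Ranks of variable 1: 1, 5, 4, 2, 6, 3
Ranks of variable 2: 6, 4, 3, 5, 1, 2
d = r₁ − r₂: -5, 1, 1, -3, 5, 1
d²: 25, 1, 1, 9, 25, 1; Σd² = 62
ρ = 1 − 6·62/(6·35) = 1 − 372/210 = -0.771

-0.771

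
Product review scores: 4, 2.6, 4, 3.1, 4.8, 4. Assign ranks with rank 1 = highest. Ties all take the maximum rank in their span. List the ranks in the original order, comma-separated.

Sorted (descending): 4.8, 4, 4, 4, 3.1, 2.6
The 3 values of 4 occupy positions 2–4 → each gets rank 4.

4, 6, 4, 5, 1, 4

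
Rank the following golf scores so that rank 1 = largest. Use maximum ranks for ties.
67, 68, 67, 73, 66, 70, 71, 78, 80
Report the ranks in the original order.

8, 6, 8, 3, 9, 5, 4, 2, 1

Sorted (descending): 80, 78, 73, 71, 70, 68, 67, 67, 66
The 2 values of 67 occupy positions 7–8 → each gets rank 8.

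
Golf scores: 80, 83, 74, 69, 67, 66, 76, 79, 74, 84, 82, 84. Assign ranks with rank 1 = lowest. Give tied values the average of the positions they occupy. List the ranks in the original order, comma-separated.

8, 10, 4.5, 3, 2, 1, 6, 7, 4.5, 11.5, 9, 11.5

Sorted (ascending): 66, 67, 69, 74, 74, 76, 79, 80, 82, 83, 84, 84
The 2 values of 74 occupy positions 4–5 → average rank (4+5)/2 = 4.5.
The 2 values of 84 occupy positions 11–12 → average rank (11+12)/2 = 11.5.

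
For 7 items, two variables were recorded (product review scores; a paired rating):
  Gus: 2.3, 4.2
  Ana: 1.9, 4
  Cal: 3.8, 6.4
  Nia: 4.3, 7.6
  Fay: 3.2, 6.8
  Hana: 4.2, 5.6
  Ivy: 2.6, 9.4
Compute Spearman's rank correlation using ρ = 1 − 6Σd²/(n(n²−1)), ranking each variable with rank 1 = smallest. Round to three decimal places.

0.500

Ranks of variable 1: 2, 1, 5, 7, 4, 6, 3
Ranks of variable 2: 2, 1, 4, 6, 5, 3, 7
d = r₁ − r₂: 0, 0, 1, 1, -1, 3, -4
d²: 0, 0, 1, 1, 1, 9, 16; Σd² = 28
ρ = 1 − 6·28/(7·48) = 1 − 168/336 = 0.500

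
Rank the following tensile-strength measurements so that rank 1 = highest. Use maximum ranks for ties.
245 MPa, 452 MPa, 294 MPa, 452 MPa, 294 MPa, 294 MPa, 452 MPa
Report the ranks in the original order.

Sorted (descending): 452, 452, 452, 294, 294, 294, 245
The 3 values of 452 occupy positions 1–3 → each gets rank 3.
The 3 values of 294 occupy positions 4–6 → each gets rank 6.

7, 3, 6, 3, 6, 6, 3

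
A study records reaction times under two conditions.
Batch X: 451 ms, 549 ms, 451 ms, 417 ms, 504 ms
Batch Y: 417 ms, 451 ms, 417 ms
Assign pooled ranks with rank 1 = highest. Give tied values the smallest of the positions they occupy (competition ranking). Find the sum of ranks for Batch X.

15

Sorted (descending): 549, 504, 451, 451, 451, 417, 417, 417
The 3 values of 451 occupy positions 3–5 → each gets rank 3.
The 3 values of 417 occupy positions 6–8 → each gets rank 6.
Batch X values → pooled ranks: 451→3, 549→1, 451→3, 417→6, 504→2
Rank sum = 3 + 1 + 3 + 6 + 2 = 15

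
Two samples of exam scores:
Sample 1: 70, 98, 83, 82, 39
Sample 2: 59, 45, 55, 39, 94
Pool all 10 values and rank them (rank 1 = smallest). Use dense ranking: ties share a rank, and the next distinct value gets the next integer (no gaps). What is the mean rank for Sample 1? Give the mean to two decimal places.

5.60

Sorted (ascending): 39, 39, 45, 55, 59, 70, 82, 83, 94, 98
The 2 values of 39 share dense rank 1.
Remaining distinct values take the next consecutive integers.
Sample 1 values → pooled ranks: 70→5, 98→9, 83→7, 82→6, 39→1
Mean rank = (5 + 9 + 7 + 6 + 1) / 5 = 5.60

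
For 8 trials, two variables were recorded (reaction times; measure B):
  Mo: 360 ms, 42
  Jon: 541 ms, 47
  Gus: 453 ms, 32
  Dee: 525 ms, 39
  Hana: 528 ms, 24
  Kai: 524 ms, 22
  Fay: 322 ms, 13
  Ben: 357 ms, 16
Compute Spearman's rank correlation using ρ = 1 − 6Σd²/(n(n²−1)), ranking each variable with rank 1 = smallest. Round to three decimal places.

0.643

Ranks of variable 1: 3, 8, 4, 6, 7, 5, 1, 2
Ranks of variable 2: 7, 8, 5, 6, 4, 3, 1, 2
d = r₁ − r₂: -4, 0, -1, 0, 3, 2, 0, 0
d²: 16, 0, 1, 0, 9, 4, 0, 0; Σd² = 30
ρ = 1 − 6·30/(8·63) = 1 − 180/504 = 0.643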